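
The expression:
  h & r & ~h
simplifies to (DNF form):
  False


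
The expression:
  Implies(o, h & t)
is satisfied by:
  {t: True, h: True, o: False}
  {t: True, h: False, o: False}
  {h: True, t: False, o: False}
  {t: False, h: False, o: False}
  {t: True, o: True, h: True}


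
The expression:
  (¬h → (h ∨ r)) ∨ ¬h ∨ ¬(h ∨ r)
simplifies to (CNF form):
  True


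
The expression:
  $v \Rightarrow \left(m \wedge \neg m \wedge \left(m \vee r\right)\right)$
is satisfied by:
  {v: False}


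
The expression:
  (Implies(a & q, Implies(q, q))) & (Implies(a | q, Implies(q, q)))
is always true.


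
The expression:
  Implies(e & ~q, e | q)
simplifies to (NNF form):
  True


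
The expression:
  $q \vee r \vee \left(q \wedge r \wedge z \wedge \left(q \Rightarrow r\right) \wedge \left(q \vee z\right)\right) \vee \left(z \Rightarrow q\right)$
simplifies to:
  $q \vee r \vee \neg z$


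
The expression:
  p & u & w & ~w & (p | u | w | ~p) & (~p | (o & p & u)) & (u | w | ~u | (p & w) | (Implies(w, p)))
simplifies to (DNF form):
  False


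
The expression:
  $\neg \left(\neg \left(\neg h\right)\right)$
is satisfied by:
  {h: False}


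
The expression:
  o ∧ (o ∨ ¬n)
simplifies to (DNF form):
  o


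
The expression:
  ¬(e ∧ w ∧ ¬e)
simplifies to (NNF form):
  True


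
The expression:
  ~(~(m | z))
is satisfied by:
  {z: True, m: True}
  {z: True, m: False}
  {m: True, z: False}


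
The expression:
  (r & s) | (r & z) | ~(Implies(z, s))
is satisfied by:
  {z: True, r: True, s: False}
  {z: True, r: False, s: False}
  {z: True, s: True, r: True}
  {s: True, r: True, z: False}


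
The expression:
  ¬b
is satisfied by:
  {b: False}


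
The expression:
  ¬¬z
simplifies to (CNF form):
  z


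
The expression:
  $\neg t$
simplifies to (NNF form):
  $\neg t$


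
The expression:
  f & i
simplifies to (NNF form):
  f & i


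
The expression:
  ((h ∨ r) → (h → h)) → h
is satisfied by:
  {h: True}


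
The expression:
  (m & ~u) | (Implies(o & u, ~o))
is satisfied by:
  {u: False, o: False}
  {o: True, u: False}
  {u: True, o: False}


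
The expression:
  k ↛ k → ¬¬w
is always true.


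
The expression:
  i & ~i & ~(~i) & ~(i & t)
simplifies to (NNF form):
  False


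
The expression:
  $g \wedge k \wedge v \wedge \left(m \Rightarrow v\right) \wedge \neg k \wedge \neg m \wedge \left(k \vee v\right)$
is never true.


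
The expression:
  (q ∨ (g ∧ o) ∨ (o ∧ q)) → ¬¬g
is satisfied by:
  {g: True, q: False}
  {q: False, g: False}
  {q: True, g: True}


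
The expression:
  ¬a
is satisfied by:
  {a: False}


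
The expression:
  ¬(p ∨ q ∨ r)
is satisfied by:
  {q: False, p: False, r: False}


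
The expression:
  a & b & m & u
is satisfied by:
  {a: True, m: True, u: True, b: True}


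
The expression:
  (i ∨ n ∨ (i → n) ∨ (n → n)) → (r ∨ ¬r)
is always true.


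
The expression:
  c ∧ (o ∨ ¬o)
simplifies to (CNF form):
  c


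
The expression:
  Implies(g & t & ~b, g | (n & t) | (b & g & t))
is always true.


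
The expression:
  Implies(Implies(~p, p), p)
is always true.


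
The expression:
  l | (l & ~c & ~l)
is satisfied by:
  {l: True}


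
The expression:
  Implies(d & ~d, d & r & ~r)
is always true.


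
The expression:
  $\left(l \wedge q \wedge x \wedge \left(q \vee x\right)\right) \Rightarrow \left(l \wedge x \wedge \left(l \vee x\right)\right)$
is always true.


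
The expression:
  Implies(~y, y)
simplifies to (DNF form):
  y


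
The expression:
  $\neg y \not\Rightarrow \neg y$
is never true.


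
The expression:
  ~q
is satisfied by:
  {q: False}


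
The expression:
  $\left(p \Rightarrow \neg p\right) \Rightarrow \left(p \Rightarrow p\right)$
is always true.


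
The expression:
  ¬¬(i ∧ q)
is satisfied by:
  {i: True, q: True}


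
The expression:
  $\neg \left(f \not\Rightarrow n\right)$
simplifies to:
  $n \vee \neg f$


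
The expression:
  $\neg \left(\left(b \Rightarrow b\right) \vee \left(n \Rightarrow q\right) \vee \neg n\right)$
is never true.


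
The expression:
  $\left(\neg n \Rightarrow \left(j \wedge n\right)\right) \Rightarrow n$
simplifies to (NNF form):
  $\text{True}$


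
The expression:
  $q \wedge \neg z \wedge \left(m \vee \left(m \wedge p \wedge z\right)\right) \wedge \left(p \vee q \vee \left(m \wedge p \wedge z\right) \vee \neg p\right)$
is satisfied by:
  {m: True, q: True, z: False}


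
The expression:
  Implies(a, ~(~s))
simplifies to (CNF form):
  s | ~a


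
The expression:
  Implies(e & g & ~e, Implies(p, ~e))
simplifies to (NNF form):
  True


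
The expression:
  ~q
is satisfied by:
  {q: False}


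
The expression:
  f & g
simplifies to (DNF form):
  f & g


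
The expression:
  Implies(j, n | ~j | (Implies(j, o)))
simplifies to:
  n | o | ~j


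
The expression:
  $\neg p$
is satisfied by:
  {p: False}


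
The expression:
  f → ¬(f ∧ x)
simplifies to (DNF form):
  ¬f ∨ ¬x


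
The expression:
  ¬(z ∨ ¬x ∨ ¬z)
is never true.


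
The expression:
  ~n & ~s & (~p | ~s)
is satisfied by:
  {n: False, s: False}


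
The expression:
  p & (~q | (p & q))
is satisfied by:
  {p: True}


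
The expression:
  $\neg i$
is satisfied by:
  {i: False}


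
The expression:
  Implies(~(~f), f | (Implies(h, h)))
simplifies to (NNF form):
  True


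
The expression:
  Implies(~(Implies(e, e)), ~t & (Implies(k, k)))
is always true.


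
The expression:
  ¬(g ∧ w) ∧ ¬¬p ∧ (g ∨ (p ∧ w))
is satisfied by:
  {p: True, g: True, w: False}
  {p: True, w: True, g: False}


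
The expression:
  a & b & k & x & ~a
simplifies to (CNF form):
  False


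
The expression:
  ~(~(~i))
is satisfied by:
  {i: False}


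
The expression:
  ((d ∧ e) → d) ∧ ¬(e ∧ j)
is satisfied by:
  {e: False, j: False}
  {j: True, e: False}
  {e: True, j: False}


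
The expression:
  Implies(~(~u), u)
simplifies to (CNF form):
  True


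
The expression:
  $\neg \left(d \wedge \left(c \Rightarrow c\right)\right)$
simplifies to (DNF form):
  $\neg d$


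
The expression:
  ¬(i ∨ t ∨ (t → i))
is never true.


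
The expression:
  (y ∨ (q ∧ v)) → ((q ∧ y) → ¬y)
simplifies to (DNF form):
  ¬q ∨ ¬y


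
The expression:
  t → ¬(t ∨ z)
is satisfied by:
  {t: False}


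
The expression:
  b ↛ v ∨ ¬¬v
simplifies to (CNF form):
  b ∨ v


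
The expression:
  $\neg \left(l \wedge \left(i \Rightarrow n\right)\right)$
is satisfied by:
  {i: True, l: False, n: False}
  {i: False, l: False, n: False}
  {n: True, i: True, l: False}
  {n: True, i: False, l: False}
  {l: True, i: True, n: False}


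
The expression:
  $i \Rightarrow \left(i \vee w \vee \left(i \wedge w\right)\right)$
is always true.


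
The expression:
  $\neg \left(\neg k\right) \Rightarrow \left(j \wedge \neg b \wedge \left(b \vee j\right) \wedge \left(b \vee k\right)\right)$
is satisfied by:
  {j: True, k: False, b: False}
  {j: False, k: False, b: False}
  {b: True, j: True, k: False}
  {b: True, j: False, k: False}
  {k: True, j: True, b: False}


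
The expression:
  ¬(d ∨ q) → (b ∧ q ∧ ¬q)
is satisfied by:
  {d: True, q: True}
  {d: True, q: False}
  {q: True, d: False}


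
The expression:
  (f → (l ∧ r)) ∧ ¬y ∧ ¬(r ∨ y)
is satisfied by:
  {y: False, r: False, f: False}


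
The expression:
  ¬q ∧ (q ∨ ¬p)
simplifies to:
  ¬p ∧ ¬q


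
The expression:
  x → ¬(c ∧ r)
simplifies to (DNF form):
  ¬c ∨ ¬r ∨ ¬x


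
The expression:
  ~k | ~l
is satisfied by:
  {l: False, k: False}
  {k: True, l: False}
  {l: True, k: False}


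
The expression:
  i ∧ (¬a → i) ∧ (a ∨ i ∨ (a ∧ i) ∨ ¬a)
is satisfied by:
  {i: True}


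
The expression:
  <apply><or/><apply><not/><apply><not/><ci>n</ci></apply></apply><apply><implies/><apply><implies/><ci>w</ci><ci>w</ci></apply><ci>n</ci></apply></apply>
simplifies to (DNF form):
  <ci>n</ci>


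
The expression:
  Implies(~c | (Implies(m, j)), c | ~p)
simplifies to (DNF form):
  c | ~p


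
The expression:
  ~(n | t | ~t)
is never true.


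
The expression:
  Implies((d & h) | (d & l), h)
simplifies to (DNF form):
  h | ~d | ~l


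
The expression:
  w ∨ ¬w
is always true.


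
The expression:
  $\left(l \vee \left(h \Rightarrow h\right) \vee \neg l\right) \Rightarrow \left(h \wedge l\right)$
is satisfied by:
  {h: True, l: True}


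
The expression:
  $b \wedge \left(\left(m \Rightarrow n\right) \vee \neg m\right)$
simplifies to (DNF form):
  $\left(b \wedge n\right) \vee \left(b \wedge \neg m\right)$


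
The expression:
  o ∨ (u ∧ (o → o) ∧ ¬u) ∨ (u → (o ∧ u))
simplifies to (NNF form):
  o ∨ ¬u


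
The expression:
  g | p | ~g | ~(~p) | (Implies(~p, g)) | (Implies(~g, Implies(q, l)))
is always true.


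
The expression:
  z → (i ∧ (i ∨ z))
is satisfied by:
  {i: True, z: False}
  {z: False, i: False}
  {z: True, i: True}


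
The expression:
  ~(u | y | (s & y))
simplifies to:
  ~u & ~y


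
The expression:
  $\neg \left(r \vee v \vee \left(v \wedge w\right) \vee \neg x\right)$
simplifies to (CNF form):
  $x \wedge \neg r \wedge \neg v$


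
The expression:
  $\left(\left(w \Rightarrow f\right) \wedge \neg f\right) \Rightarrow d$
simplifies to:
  $d \vee f \vee w$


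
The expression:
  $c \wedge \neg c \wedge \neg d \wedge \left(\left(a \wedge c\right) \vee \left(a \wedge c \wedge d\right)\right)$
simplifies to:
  $\text{False}$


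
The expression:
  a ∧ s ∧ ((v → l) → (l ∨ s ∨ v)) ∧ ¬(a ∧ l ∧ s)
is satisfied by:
  {a: True, s: True, l: False}


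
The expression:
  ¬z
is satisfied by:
  {z: False}


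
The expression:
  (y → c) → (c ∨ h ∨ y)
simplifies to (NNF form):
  c ∨ h ∨ y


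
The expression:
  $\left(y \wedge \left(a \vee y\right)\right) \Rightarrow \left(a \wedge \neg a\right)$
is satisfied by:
  {y: False}


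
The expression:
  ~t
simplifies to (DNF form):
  ~t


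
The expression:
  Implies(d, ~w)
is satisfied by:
  {w: False, d: False}
  {d: True, w: False}
  {w: True, d: False}


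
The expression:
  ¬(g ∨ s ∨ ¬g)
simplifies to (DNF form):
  False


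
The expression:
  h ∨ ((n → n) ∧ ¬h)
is always true.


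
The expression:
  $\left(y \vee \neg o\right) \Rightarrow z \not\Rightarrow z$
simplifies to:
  $o \wedge \neg y$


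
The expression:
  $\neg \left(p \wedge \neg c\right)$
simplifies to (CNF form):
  $c \vee \neg p$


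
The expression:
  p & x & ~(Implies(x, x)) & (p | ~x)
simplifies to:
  False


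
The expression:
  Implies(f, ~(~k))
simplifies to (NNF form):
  k | ~f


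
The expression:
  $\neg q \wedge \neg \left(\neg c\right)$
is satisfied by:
  {c: True, q: False}


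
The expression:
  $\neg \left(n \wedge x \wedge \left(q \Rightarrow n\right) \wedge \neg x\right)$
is always true.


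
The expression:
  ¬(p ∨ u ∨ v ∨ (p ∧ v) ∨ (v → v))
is never true.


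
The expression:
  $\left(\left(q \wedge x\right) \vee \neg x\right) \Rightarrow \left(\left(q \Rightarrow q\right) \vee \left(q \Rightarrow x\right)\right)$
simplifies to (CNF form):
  $\text{True}$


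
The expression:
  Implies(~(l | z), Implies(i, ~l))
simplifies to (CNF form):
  True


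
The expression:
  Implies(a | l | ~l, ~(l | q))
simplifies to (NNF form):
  ~l & ~q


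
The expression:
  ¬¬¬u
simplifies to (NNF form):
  ¬u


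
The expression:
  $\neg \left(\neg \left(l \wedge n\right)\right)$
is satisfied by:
  {n: True, l: True}


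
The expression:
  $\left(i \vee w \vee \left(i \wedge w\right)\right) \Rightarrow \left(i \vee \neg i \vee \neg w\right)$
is always true.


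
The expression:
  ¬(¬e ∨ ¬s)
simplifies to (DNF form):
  e ∧ s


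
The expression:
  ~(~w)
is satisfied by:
  {w: True}


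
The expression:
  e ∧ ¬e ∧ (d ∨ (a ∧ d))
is never true.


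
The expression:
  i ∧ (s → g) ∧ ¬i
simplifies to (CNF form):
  False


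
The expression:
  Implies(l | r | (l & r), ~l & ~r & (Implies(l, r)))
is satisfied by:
  {r: False, l: False}


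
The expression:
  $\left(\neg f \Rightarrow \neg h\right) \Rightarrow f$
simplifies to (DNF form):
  $f \vee h$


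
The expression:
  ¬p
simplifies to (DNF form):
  ¬p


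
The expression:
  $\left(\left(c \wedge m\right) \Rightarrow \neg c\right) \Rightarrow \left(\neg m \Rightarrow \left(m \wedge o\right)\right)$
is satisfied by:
  {m: True}


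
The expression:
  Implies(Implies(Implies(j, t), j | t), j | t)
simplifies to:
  True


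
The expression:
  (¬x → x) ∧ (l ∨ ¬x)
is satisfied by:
  {x: True, l: True}


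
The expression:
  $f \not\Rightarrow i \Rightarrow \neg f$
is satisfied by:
  {i: True, f: False}
  {f: False, i: False}
  {f: True, i: True}


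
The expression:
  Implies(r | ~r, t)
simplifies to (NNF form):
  t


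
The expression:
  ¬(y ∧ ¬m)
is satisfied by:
  {m: True, y: False}
  {y: False, m: False}
  {y: True, m: True}


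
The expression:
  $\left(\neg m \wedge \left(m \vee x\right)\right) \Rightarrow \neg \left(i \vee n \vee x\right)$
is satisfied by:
  {m: True, x: False}
  {x: False, m: False}
  {x: True, m: True}


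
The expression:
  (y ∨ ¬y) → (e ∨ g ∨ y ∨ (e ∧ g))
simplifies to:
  e ∨ g ∨ y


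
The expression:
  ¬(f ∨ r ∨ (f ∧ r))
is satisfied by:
  {r: False, f: False}


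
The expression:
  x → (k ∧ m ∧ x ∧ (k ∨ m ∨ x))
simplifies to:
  (k ∧ m) ∨ ¬x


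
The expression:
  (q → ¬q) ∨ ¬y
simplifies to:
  ¬q ∨ ¬y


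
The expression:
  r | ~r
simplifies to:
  True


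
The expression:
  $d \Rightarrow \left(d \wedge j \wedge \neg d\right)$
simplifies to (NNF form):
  $\neg d$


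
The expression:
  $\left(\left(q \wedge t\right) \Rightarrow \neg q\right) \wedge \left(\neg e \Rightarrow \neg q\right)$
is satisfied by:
  {e: True, t: False, q: False}
  {t: False, q: False, e: False}
  {e: True, t: True, q: False}
  {t: True, e: False, q: False}
  {q: True, e: True, t: False}


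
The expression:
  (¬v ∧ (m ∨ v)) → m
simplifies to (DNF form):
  True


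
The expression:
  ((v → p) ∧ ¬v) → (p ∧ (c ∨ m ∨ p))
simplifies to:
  p ∨ v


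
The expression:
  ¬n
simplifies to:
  ¬n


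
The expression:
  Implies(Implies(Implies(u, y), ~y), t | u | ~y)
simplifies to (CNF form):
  True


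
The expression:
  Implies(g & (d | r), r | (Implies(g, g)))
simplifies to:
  True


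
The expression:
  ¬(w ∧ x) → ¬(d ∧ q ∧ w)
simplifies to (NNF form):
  x ∨ ¬d ∨ ¬q ∨ ¬w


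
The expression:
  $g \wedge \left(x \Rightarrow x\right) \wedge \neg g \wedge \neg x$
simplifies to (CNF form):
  $\text{False}$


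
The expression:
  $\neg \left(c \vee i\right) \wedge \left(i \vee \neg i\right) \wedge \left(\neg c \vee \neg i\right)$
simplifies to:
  $\neg c \wedge \neg i$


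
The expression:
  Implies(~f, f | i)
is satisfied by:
  {i: True, f: True}
  {i: True, f: False}
  {f: True, i: False}


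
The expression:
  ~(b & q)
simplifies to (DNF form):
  ~b | ~q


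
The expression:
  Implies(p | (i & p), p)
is always true.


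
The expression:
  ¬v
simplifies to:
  ¬v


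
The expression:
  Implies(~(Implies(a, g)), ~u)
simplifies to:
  g | ~a | ~u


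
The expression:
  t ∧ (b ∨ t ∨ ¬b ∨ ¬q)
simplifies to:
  t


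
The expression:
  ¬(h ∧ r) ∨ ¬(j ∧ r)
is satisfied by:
  {h: False, r: False, j: False}
  {j: True, h: False, r: False}
  {r: True, h: False, j: False}
  {j: True, r: True, h: False}
  {h: True, j: False, r: False}
  {j: True, h: True, r: False}
  {r: True, h: True, j: False}


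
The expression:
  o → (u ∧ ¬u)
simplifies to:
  ¬o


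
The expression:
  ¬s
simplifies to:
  ¬s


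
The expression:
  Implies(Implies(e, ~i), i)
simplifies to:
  i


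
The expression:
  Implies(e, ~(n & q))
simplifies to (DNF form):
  ~e | ~n | ~q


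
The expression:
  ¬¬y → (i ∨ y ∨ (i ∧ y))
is always true.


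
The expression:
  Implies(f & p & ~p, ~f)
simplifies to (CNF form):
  True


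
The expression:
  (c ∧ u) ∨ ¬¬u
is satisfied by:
  {u: True}


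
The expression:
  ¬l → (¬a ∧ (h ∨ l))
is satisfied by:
  {l: True, h: True, a: False}
  {l: True, h: False, a: False}
  {a: True, l: True, h: True}
  {a: True, l: True, h: False}
  {h: True, a: False, l: False}


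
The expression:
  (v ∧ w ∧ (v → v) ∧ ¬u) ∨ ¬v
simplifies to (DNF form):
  (w ∧ ¬u) ∨ ¬v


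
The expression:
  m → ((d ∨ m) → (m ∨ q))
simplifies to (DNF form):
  True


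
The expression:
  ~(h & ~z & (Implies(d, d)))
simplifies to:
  z | ~h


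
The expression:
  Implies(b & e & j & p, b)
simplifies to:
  True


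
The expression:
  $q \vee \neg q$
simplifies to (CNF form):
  $\text{True}$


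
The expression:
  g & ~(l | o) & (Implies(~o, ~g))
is never true.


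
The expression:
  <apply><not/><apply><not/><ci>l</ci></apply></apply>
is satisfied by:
  {l: True}


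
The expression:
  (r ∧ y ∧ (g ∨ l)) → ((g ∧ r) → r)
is always true.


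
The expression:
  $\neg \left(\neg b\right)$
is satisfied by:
  {b: True}


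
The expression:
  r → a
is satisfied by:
  {a: True, r: False}
  {r: False, a: False}
  {r: True, a: True}


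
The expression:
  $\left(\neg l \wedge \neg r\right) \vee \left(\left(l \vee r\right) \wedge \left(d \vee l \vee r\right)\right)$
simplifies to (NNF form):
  $\text{True}$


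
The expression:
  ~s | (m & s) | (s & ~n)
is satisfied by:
  {m: True, s: False, n: False}
  {s: False, n: False, m: False}
  {n: True, m: True, s: False}
  {n: True, s: False, m: False}
  {m: True, s: True, n: False}
  {s: True, m: False, n: False}
  {n: True, s: True, m: True}


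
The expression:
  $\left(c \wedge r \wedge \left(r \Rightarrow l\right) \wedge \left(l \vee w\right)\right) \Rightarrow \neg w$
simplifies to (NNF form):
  $\neg c \vee \neg l \vee \neg r \vee \neg w$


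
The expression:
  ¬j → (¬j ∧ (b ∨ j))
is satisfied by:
  {b: True, j: True}
  {b: True, j: False}
  {j: True, b: False}


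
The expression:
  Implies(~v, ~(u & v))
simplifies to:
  True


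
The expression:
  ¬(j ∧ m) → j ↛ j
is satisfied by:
  {m: True, j: True}


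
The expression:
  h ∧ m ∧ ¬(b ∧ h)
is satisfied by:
  {h: True, m: True, b: False}


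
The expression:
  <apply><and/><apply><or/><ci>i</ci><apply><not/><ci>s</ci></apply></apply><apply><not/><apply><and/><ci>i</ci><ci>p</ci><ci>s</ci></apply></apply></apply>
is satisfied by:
  {i: True, s: False, p: False}
  {i: False, s: False, p: False}
  {p: True, i: True, s: False}
  {p: True, i: False, s: False}
  {s: True, i: True, p: False}


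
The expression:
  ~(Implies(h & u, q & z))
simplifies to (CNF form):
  h & u & (~q | ~z)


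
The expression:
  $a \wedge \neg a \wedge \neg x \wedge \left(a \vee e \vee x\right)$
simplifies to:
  $\text{False}$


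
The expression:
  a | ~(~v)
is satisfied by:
  {a: True, v: True}
  {a: True, v: False}
  {v: True, a: False}


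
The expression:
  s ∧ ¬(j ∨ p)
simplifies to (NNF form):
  s ∧ ¬j ∧ ¬p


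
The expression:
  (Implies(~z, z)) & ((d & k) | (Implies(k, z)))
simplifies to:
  z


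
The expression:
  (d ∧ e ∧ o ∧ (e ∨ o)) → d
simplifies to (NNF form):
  True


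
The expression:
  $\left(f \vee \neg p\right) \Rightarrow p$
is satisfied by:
  {p: True}


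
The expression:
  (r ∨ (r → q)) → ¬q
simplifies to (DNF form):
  ¬q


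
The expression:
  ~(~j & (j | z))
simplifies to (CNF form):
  j | ~z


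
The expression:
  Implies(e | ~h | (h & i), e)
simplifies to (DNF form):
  e | (h & ~i)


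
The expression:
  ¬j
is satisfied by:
  {j: False}


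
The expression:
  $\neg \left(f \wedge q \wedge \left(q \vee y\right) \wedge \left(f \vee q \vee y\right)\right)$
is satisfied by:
  {q: False, f: False}
  {f: True, q: False}
  {q: True, f: False}


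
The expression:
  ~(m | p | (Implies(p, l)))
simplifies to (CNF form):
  False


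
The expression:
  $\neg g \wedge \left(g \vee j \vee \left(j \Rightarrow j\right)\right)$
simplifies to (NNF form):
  $\neg g$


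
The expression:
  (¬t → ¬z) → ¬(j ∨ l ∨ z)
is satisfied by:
  {z: True, l: False, t: False, j: False}
  {j: True, z: True, l: False, t: False}
  {z: True, l: True, t: False, j: False}
  {j: True, z: True, l: True, t: False}
  {j: False, l: False, t: False, z: False}
  {t: True, j: False, l: False, z: False}


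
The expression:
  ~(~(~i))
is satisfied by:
  {i: False}


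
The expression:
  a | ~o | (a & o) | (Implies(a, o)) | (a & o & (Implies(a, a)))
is always true.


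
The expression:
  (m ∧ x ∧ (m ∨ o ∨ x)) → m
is always true.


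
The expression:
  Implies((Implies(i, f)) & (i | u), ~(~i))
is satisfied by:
  {i: True, u: False}
  {u: False, i: False}
  {u: True, i: True}


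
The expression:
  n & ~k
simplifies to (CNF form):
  n & ~k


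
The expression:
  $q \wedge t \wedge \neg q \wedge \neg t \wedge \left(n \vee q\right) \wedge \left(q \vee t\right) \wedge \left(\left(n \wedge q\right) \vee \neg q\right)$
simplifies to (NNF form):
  $\text{False}$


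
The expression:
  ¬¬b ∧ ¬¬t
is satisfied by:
  {t: True, b: True}


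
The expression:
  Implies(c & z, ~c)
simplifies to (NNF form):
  ~c | ~z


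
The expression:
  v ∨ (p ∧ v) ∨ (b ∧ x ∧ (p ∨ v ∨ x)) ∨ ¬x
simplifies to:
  b ∨ v ∨ ¬x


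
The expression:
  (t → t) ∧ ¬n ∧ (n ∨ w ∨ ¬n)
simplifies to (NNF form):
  ¬n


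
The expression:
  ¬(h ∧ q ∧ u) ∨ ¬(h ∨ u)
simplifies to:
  ¬h ∨ ¬q ∨ ¬u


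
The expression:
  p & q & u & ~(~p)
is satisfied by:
  {p: True, u: True, q: True}


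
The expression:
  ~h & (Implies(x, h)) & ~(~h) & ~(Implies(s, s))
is never true.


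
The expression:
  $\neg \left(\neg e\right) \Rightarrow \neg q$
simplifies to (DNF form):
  $\neg e \vee \neg q$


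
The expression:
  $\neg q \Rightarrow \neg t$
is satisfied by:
  {q: True, t: False}
  {t: False, q: False}
  {t: True, q: True}


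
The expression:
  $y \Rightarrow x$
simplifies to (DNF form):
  $x \vee \neg y$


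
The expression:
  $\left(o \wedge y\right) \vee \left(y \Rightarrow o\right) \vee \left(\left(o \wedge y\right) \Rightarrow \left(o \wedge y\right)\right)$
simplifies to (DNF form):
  $\text{True}$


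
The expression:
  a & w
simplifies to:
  a & w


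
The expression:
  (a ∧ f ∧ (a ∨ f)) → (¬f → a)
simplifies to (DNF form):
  True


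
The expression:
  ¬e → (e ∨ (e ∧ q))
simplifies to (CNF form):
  e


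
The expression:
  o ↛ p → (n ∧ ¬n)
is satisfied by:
  {p: True, o: False}
  {o: False, p: False}
  {o: True, p: True}


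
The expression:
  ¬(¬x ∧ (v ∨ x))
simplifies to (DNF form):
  x ∨ ¬v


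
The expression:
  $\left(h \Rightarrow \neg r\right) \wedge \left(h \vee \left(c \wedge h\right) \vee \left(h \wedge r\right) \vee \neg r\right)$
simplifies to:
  $\neg r$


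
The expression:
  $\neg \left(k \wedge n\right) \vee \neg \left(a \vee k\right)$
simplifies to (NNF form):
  $\neg k \vee \neg n$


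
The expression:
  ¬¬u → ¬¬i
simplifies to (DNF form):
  i ∨ ¬u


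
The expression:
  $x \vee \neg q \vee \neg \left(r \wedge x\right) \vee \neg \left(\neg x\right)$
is always true.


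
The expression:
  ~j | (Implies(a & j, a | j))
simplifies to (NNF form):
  True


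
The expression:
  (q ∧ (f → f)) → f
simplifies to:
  f ∨ ¬q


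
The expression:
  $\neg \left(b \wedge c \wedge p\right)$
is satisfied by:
  {p: False, c: False, b: False}
  {b: True, p: False, c: False}
  {c: True, p: False, b: False}
  {b: True, c: True, p: False}
  {p: True, b: False, c: False}
  {b: True, p: True, c: False}
  {c: True, p: True, b: False}


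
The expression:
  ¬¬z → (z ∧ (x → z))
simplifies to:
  True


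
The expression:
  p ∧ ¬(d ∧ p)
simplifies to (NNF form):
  p ∧ ¬d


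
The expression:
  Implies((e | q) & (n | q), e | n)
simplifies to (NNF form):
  e | n | ~q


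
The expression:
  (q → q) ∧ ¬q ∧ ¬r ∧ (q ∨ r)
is never true.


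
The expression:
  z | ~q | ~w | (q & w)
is always true.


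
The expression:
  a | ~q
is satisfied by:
  {a: True, q: False}
  {q: False, a: False}
  {q: True, a: True}


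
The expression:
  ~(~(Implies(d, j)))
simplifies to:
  j | ~d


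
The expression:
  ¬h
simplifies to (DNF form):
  ¬h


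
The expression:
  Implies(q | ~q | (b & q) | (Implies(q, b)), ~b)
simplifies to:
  ~b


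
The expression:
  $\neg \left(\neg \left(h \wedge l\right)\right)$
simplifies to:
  $h \wedge l$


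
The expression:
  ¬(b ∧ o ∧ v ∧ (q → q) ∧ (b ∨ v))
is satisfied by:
  {v: False, o: False, b: False}
  {b: True, v: False, o: False}
  {o: True, v: False, b: False}
  {b: True, o: True, v: False}
  {v: True, b: False, o: False}
  {b: True, v: True, o: False}
  {o: True, v: True, b: False}


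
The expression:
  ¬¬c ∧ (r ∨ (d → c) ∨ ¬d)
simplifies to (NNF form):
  c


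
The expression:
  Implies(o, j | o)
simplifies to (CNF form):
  True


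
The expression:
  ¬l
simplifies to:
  ¬l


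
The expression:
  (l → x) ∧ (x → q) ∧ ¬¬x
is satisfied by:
  {x: True, q: True}


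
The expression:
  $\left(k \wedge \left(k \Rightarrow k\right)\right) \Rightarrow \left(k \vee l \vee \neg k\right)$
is always true.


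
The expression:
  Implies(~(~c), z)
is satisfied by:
  {z: True, c: False}
  {c: False, z: False}
  {c: True, z: True}


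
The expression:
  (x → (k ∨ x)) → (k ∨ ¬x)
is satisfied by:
  {k: True, x: False}
  {x: False, k: False}
  {x: True, k: True}


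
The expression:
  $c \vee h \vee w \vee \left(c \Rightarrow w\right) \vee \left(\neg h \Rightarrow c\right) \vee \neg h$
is always true.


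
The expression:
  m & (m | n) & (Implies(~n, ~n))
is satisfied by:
  {m: True}


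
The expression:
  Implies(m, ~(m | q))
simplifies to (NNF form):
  ~m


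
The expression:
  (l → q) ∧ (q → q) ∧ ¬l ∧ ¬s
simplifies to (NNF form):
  ¬l ∧ ¬s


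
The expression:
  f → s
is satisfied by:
  {s: True, f: False}
  {f: False, s: False}
  {f: True, s: True}


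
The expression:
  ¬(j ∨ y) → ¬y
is always true.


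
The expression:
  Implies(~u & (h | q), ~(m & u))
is always true.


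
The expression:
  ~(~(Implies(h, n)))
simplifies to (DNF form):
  n | ~h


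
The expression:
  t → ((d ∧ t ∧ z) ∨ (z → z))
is always true.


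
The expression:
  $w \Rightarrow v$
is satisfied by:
  {v: True, w: False}
  {w: False, v: False}
  {w: True, v: True}


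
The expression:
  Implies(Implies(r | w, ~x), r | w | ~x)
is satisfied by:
  {r: True, w: True, x: False}
  {r: True, w: False, x: False}
  {w: True, r: False, x: False}
  {r: False, w: False, x: False}
  {r: True, x: True, w: True}
  {r: True, x: True, w: False}
  {x: True, w: True, r: False}


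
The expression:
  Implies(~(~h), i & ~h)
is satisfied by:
  {h: False}


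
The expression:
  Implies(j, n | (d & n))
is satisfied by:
  {n: True, j: False}
  {j: False, n: False}
  {j: True, n: True}


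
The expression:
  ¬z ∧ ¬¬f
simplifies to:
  f ∧ ¬z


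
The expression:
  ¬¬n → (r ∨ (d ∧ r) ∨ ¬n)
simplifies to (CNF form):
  r ∨ ¬n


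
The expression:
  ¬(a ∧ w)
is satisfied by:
  {w: False, a: False}
  {a: True, w: False}
  {w: True, a: False}


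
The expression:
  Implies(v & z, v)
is always true.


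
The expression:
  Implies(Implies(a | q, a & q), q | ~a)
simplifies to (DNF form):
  True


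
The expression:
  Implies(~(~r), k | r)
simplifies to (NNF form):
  True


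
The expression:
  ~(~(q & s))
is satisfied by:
  {s: True, q: True}


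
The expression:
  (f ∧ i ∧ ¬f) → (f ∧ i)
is always true.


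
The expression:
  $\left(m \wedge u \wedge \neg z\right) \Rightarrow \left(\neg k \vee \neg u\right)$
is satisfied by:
  {z: True, u: False, k: False, m: False}
  {z: False, u: False, k: False, m: False}
  {m: True, z: True, u: False, k: False}
  {m: True, z: False, u: False, k: False}
  {z: True, k: True, m: False, u: False}
  {k: True, m: False, u: False, z: False}
  {m: True, k: True, z: True, u: False}
  {m: True, k: True, z: False, u: False}
  {z: True, u: True, m: False, k: False}
  {u: True, m: False, k: False, z: False}
  {z: True, m: True, u: True, k: False}
  {m: True, u: True, z: False, k: False}
  {z: True, k: True, u: True, m: False}
  {k: True, u: True, m: False, z: False}
  {m: True, k: True, u: True, z: True}


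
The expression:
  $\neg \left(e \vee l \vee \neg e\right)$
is never true.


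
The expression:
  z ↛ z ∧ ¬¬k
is never true.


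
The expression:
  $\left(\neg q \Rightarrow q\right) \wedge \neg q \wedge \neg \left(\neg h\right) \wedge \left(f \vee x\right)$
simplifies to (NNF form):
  $\text{False}$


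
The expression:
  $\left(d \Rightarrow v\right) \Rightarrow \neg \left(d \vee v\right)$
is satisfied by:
  {v: False}


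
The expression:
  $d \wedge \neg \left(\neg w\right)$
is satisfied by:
  {w: True, d: True}


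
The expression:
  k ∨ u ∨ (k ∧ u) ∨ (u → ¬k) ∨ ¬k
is always true.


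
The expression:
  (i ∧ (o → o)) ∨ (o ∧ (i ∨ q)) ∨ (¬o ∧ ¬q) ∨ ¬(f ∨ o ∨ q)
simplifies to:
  i ∨ (o ∧ q) ∨ (¬o ∧ ¬q)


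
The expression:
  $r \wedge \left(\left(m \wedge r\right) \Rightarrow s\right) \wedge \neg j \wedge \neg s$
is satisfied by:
  {r: True, j: False, s: False, m: False}


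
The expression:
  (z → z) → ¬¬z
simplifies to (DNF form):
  z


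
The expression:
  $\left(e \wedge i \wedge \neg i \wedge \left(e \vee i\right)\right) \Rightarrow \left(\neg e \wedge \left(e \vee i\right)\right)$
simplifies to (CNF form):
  $\text{True}$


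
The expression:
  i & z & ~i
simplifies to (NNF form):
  False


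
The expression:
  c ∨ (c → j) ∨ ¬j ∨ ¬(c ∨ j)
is always true.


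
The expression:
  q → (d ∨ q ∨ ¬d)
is always true.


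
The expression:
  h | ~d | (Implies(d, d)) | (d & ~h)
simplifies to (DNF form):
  True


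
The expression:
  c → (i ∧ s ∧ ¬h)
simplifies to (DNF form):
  (i ∧ s ∧ ¬h) ∨ ¬c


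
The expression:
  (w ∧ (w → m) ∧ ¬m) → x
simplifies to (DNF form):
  True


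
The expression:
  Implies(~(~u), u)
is always true.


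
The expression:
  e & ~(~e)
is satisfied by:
  {e: True}


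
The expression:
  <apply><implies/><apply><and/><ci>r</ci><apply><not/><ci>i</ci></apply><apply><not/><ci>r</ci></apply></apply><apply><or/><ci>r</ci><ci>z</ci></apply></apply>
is always true.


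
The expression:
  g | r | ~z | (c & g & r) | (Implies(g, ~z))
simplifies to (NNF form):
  True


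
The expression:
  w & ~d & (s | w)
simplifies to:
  w & ~d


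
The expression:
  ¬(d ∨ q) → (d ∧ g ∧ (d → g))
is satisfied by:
  {d: True, q: True}
  {d: True, q: False}
  {q: True, d: False}


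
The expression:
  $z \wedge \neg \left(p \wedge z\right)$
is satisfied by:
  {z: True, p: False}


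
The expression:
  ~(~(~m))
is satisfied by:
  {m: False}


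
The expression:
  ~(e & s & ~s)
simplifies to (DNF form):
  True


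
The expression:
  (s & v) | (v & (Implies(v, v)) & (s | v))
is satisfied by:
  {v: True}


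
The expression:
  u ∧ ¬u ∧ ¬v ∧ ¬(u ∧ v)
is never true.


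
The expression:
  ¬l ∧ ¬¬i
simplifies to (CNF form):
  i ∧ ¬l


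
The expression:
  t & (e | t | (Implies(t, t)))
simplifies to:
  t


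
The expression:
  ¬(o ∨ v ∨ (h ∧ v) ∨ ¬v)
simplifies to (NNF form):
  False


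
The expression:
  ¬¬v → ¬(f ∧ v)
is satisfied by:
  {v: False, f: False}
  {f: True, v: False}
  {v: True, f: False}


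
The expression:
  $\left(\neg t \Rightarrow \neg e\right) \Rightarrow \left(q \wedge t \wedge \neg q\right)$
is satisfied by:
  {e: True, t: False}


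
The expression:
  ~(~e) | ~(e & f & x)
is always true.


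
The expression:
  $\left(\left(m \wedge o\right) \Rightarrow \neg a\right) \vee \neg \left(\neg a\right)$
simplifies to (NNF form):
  $\text{True}$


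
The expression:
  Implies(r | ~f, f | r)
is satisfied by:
  {r: True, f: True}
  {r: True, f: False}
  {f: True, r: False}


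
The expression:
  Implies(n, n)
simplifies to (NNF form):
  True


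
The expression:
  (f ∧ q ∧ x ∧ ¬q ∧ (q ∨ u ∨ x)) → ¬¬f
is always true.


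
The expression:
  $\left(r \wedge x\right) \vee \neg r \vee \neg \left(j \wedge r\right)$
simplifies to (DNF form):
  $x \vee \neg j \vee \neg r$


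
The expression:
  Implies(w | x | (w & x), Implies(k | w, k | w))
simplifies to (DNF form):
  True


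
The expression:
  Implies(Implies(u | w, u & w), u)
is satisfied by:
  {u: True, w: True}
  {u: True, w: False}
  {w: True, u: False}


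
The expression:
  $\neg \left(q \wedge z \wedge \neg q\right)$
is always true.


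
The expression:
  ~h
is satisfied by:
  {h: False}


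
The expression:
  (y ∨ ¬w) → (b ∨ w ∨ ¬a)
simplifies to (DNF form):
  b ∨ w ∨ ¬a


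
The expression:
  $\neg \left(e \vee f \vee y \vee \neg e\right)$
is never true.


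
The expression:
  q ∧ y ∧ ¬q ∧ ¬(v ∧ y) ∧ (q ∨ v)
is never true.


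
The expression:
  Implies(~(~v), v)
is always true.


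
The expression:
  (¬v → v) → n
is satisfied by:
  {n: True, v: False}
  {v: False, n: False}
  {v: True, n: True}


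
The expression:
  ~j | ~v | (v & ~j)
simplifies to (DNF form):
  ~j | ~v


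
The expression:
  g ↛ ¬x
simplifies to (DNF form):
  g ∧ x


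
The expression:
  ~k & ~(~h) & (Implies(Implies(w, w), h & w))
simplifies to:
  h & w & ~k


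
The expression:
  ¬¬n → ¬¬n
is always true.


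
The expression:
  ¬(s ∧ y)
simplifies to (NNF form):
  ¬s ∨ ¬y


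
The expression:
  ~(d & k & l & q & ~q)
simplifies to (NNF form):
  True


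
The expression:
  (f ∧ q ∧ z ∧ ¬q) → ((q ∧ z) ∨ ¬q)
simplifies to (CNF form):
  True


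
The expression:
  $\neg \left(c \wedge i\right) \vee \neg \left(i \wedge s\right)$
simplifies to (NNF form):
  $\neg c \vee \neg i \vee \neg s$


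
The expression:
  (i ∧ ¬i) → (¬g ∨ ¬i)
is always true.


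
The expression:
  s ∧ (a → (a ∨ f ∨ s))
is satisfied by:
  {s: True}


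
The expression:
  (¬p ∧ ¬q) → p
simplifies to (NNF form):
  p ∨ q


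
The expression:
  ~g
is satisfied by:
  {g: False}


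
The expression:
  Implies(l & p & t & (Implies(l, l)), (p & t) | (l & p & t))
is always true.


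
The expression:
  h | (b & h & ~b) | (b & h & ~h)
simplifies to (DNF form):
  h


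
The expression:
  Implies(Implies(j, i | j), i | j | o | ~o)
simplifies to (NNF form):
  True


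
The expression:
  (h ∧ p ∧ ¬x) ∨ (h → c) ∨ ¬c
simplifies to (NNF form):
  True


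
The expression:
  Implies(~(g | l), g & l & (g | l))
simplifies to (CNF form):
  g | l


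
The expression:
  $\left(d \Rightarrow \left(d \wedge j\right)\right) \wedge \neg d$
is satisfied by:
  {d: False}


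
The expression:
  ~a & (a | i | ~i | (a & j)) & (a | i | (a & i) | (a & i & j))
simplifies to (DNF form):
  i & ~a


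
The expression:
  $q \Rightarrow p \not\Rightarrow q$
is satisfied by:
  {q: False}


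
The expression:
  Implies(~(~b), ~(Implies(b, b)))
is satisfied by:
  {b: False}


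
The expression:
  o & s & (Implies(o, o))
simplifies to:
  o & s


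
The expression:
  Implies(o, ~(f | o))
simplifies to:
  ~o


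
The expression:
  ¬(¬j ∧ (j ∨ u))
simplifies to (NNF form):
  j ∨ ¬u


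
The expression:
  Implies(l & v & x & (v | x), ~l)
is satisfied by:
  {l: False, v: False, x: False}
  {x: True, l: False, v: False}
  {v: True, l: False, x: False}
  {x: True, v: True, l: False}
  {l: True, x: False, v: False}
  {x: True, l: True, v: False}
  {v: True, l: True, x: False}


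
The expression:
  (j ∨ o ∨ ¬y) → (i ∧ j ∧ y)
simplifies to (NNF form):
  y ∧ (i ∨ ¬j) ∧ (j ∨ ¬o)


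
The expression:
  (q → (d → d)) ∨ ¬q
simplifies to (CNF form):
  True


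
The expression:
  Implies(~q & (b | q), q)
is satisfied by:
  {q: True, b: False}
  {b: False, q: False}
  {b: True, q: True}


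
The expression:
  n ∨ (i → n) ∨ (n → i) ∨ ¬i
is always true.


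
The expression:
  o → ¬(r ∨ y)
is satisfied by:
  {y: False, o: False, r: False}
  {r: True, y: False, o: False}
  {y: True, r: False, o: False}
  {r: True, y: True, o: False}
  {o: True, r: False, y: False}


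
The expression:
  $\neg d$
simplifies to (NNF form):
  $\neg d$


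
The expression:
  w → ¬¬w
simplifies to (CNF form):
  True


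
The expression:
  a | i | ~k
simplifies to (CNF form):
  a | i | ~k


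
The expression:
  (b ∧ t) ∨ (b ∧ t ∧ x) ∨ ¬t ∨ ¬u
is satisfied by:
  {b: True, u: False, t: False}
  {u: False, t: False, b: False}
  {b: True, t: True, u: False}
  {t: True, u: False, b: False}
  {b: True, u: True, t: False}
  {u: True, b: False, t: False}
  {b: True, t: True, u: True}


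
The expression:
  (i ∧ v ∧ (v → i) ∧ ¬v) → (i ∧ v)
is always true.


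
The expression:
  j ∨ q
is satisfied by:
  {q: True, j: True}
  {q: True, j: False}
  {j: True, q: False}


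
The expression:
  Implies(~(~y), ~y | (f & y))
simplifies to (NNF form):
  f | ~y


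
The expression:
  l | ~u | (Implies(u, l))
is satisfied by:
  {l: True, u: False}
  {u: False, l: False}
  {u: True, l: True}
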